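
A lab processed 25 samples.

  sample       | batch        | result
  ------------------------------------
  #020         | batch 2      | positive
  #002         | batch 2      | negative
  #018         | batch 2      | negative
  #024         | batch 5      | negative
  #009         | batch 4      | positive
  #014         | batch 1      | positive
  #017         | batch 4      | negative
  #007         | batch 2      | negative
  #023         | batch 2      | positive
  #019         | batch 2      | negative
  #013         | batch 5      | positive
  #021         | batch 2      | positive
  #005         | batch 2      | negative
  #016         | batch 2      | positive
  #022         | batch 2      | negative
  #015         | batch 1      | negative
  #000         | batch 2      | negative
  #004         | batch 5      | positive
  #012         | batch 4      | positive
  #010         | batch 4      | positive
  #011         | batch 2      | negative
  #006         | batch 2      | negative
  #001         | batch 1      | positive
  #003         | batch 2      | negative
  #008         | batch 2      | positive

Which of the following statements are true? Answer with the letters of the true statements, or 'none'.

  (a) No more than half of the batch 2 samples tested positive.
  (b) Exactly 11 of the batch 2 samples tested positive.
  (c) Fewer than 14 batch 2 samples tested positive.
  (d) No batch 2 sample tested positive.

|A| = 15, |A ∩ B| = 5, |A ∖ B| = 10.
(a) |A ∩ B| ≤ |A ∖ B|: holds.
(b) |A ∩ B| = 11: fails.
(c) |A ∩ B| < 14: holds.
(d) A ∩ B = ∅ (|A ∩ B| = 0): fails.

(a), (c)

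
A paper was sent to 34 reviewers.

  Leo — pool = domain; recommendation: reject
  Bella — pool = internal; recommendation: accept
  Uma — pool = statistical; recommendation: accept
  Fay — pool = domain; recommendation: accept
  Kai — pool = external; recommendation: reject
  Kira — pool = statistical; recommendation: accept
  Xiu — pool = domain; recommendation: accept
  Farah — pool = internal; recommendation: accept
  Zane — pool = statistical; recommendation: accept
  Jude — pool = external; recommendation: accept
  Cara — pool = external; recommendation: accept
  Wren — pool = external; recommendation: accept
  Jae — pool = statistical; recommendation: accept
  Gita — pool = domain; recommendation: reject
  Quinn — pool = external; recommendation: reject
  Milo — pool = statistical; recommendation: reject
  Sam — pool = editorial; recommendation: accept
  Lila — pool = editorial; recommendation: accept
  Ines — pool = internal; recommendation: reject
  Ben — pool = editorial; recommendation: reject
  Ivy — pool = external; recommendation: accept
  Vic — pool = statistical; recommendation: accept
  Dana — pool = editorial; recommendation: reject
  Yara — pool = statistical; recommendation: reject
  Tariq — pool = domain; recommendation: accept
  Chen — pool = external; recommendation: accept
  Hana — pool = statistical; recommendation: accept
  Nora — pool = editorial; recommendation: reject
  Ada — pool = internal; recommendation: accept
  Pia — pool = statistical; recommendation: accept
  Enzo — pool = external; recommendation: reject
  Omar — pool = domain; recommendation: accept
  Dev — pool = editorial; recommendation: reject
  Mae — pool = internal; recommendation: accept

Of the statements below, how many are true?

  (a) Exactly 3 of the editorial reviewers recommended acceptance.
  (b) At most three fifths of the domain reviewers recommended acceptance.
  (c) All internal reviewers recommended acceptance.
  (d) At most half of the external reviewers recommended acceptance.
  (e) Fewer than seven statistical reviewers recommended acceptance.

(a) editorial: |A| = 6, |A ∩ B| = 2; needs |A ∩ B| = 3 — false.
(b) domain: |A| = 6, |A ∩ B| = 4; needs |A ∩ B| / |A| ≤ 3/5 — false.
(c) internal: |A| = 5, |A ∩ B| = 4; needs A ⊆ B, i.e. every element of A is in B (|A ∖ B| = 0) — false.
(d) external: |A| = 8, |A ∩ B| = 5; needs |A ∩ B| ≤ |A ∖ B| — false.
(e) statistical: |A| = 9, |A ∩ B| = 7; needs |A ∩ B| < 7 — false.

0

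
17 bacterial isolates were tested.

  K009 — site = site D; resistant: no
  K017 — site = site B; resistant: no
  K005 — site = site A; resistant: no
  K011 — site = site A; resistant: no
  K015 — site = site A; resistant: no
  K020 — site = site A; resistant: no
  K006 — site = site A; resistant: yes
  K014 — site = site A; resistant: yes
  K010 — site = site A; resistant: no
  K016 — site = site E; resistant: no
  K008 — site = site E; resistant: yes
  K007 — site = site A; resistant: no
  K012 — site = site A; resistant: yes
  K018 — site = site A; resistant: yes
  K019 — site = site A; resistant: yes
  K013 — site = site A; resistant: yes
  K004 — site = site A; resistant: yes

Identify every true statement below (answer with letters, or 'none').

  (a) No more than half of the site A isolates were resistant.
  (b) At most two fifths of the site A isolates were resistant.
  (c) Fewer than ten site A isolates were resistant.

|A| = 13, |A ∩ B| = 7, |A ∖ B| = 6.
(a) |A ∩ B| ≤ |A ∖ B|: fails.
(b) |A ∩ B| / |A| ≤ 2/5: fails.
(c) |A ∩ B| < 10: holds.

(c)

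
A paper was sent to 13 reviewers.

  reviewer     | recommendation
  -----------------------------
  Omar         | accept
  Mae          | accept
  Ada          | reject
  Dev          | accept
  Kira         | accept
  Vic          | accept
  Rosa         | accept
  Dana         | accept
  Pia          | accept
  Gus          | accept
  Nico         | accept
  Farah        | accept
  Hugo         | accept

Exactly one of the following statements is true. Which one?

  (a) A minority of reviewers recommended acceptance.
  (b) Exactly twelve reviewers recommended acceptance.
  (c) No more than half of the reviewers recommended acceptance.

(b)

|A| = 13, |A ∩ B| = 12, |A ∖ B| = 1.
(a) requires |A ∩ B| < |A ∖ B|: false.
(b) requires |A ∩ B| = 12: true.
(c) requires |A ∩ B| ≤ |A ∖ B|: false.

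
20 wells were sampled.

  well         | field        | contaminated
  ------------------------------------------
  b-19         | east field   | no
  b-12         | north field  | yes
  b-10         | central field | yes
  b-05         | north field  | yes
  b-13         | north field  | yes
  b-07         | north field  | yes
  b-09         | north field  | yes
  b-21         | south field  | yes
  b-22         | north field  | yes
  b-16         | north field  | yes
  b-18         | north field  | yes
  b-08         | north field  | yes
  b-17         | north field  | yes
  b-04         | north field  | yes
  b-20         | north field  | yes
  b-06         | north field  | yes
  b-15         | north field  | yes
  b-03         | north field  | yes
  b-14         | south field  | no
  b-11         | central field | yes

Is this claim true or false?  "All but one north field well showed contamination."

False

The determiner here denotes the relation: |A ∖ B| = 1.
|A| = 15, |A ∩ B| = 15, |A ∖ B| = 0.
|A ∖ B| = 0, so the statement is false.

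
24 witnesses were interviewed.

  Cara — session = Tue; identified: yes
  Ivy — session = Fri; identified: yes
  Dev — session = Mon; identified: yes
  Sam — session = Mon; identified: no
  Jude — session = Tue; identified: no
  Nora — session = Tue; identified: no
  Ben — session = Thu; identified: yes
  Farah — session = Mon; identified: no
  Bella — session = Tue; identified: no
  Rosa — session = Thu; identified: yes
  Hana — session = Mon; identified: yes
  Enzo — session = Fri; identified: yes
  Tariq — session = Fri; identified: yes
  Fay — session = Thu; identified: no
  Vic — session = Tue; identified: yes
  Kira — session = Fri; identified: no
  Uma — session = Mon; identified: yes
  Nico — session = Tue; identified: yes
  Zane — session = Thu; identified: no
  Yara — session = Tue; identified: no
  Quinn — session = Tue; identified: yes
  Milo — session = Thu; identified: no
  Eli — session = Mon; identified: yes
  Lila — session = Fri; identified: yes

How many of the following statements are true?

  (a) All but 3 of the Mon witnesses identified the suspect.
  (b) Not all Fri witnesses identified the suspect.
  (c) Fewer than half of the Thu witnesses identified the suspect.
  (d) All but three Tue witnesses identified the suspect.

(a) Mon: |A| = 6, |A ∩ B| = 4; needs |A ∖ B| = 3 — false.
(b) Fri: |A| = 5, |A ∩ B| = 4; needs A ⊄ B (|A ∖ B| ≥ 1) — true.
(c) Thu: |A| = 5, |A ∩ B| = 2; needs |A ∩ B| < |A ∖ B| — true.
(d) Tue: |A| = 8, |A ∩ B| = 4; needs |A ∖ B| = 3 — false.

2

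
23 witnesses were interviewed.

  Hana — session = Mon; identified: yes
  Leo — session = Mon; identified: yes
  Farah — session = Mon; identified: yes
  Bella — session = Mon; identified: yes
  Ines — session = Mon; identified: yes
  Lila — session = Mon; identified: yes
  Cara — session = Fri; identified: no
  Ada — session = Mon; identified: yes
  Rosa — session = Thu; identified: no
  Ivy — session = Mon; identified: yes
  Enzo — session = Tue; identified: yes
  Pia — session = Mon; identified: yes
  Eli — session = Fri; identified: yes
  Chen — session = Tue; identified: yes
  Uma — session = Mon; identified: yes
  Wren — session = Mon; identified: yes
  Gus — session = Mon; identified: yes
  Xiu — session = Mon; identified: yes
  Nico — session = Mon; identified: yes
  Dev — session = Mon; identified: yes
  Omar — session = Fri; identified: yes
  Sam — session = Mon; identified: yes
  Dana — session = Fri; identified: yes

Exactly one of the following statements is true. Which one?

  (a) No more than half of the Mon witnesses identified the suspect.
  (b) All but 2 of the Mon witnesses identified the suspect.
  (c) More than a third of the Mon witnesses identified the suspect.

(c)

|A| = 16, |A ∩ B| = 16, |A ∖ B| = 0.
(a) requires |A ∩ B| ≤ |A ∖ B|: false.
(b) requires |A ∖ B| = 2: false.
(c) requires |A ∩ B| / |A| > 1/3: true.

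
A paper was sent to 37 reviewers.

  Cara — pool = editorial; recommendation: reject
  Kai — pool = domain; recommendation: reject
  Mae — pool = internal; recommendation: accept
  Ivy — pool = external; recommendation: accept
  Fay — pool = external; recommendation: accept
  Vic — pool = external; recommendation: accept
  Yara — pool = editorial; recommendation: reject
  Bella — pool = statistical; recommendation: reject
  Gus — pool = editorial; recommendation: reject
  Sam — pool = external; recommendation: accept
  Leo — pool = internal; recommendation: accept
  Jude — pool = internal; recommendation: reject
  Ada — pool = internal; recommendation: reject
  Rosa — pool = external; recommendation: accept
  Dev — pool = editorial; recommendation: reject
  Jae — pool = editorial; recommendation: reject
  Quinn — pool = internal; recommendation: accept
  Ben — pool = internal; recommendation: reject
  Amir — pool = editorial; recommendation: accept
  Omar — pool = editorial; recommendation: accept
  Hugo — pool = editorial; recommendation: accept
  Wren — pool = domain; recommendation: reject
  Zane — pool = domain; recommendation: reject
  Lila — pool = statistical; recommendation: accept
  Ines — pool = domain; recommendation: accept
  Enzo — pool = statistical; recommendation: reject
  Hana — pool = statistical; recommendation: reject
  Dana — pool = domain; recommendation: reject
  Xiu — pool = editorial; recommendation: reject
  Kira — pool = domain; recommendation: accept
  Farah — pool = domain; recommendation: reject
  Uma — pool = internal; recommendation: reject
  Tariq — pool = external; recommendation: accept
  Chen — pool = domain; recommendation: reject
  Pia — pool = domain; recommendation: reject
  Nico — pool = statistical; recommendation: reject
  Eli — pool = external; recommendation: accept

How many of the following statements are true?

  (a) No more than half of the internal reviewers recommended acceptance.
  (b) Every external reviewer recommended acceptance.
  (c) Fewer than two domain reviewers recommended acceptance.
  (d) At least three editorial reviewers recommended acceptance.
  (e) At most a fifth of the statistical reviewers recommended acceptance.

4

(a) internal: |A| = 7, |A ∩ B| = 3; needs |A ∩ B| ≤ |A ∖ B| — true.
(b) external: |A| = 7, |A ∩ B| = 7; needs A ⊆ B, i.e. every element of A is in B (|A ∖ B| = 0) — true.
(c) domain: |A| = 9, |A ∩ B| = 2; needs |A ∩ B| < 2 — false.
(d) editorial: |A| = 9, |A ∩ B| = 3; needs |A ∩ B| ≥ 3 — true.
(e) statistical: |A| = 5, |A ∩ B| = 1; needs |A ∩ B| / |A| ≤ 1/5 — true.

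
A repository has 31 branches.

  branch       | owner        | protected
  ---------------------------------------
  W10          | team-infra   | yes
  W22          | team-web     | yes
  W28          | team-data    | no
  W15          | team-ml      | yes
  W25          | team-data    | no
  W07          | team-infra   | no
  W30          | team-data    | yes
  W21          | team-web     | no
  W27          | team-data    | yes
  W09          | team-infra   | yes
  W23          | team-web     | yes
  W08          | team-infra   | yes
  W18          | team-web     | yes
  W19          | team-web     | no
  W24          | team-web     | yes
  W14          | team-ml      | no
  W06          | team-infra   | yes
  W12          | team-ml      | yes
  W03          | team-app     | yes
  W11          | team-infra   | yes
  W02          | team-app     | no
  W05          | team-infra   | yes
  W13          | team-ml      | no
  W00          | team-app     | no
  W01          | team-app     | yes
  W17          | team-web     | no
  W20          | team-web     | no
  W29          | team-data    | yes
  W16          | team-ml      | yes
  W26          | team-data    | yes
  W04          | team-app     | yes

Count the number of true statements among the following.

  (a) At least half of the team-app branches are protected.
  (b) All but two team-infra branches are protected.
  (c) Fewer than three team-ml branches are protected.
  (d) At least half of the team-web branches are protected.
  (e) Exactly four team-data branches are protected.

(a) team-app: |A| = 5, |A ∩ B| = 3; needs |A ∩ B| ≥ |A ∖ B| — true.
(b) team-infra: |A| = 7, |A ∩ B| = 6; needs |A ∖ B| = 2 — false.
(c) team-ml: |A| = 5, |A ∩ B| = 3; needs |A ∩ B| < 3 — false.
(d) team-web: |A| = 8, |A ∩ B| = 4; needs |A ∩ B| ≥ |A ∖ B| — true.
(e) team-data: |A| = 6, |A ∩ B| = 4; needs |A ∩ B| = 4 — true.

3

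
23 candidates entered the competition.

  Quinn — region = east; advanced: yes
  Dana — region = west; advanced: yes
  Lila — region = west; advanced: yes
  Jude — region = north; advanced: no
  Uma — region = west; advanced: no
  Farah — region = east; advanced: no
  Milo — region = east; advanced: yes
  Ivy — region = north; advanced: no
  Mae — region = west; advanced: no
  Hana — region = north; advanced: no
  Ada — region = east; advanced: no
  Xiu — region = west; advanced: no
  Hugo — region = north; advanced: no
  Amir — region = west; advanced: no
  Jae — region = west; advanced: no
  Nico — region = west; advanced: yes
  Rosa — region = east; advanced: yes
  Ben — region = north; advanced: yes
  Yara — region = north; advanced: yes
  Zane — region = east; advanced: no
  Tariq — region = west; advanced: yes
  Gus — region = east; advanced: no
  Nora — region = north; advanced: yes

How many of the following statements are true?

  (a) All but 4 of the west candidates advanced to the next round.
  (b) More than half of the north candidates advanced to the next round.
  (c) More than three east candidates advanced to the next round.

(a) west: |A| = 9, |A ∩ B| = 4; needs |A ∖ B| = 4 — false.
(b) north: |A| = 7, |A ∩ B| = 3; needs |A ∩ B| > |A ∖ B| — false.
(c) east: |A| = 7, |A ∩ B| = 3; needs |A ∩ B| > 3 — false.

0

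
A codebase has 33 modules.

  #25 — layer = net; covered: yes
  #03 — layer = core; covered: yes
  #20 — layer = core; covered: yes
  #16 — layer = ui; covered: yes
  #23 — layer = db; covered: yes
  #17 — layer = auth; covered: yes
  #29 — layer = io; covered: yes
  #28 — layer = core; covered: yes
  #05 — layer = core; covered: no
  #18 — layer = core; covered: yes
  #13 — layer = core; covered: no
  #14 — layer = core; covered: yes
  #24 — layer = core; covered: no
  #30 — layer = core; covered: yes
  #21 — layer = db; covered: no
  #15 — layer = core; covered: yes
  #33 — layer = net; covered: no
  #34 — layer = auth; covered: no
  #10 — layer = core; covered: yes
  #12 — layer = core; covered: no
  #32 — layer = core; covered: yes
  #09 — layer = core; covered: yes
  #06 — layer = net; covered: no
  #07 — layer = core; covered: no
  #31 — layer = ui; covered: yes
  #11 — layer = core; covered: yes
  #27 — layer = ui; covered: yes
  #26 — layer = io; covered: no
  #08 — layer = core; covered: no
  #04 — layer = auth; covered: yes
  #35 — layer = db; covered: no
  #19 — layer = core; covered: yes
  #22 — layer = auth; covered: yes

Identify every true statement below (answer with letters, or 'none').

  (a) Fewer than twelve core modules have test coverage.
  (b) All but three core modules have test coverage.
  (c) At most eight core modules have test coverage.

none

|A| = 18, |A ∩ B| = 12, |A ∖ B| = 6.
(a) |A ∩ B| < 12: fails.
(b) |A ∖ B| = 3: fails.
(c) |A ∩ B| ≤ 8: fails.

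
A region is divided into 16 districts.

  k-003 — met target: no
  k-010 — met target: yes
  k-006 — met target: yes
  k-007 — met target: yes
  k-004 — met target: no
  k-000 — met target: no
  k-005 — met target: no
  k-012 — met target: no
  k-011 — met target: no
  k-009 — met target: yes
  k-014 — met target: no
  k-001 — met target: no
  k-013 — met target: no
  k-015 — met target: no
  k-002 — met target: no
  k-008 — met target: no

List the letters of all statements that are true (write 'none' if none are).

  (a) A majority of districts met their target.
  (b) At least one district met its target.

(b)

|A| = 16, |A ∩ B| = 4, |A ∖ B| = 12.
(a) |A ∩ B| > |A ∖ B|: fails.
(b) A ∩ B ≠ ∅ (|A ∩ B| ≥ 1): holds.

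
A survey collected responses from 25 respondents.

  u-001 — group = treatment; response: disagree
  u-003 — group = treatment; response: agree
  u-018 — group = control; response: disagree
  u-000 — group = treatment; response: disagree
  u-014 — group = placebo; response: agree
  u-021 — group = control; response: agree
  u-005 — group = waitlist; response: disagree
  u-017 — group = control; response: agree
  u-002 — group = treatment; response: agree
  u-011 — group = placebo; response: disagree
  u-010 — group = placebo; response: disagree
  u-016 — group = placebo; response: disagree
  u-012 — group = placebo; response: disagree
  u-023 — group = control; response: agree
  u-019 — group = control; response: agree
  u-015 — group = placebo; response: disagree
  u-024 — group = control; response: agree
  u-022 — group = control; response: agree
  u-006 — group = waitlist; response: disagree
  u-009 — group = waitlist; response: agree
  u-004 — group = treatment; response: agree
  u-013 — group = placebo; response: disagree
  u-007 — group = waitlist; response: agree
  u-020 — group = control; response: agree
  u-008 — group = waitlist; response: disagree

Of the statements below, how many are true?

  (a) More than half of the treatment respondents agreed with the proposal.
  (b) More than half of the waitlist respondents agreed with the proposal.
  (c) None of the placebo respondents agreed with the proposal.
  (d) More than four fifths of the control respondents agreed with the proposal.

2

(a) treatment: |A| = 5, |A ∩ B| = 3; needs |A ∩ B| > |A ∖ B| — true.
(b) waitlist: |A| = 5, |A ∩ B| = 2; needs |A ∩ B| > |A ∖ B| — false.
(c) placebo: |A| = 7, |A ∩ B| = 1; needs A ∩ B = ∅ (|A ∩ B| = 0) — false.
(d) control: |A| = 8, |A ∩ B| = 7; needs |A ∩ B| / |A| > 4/5 — true.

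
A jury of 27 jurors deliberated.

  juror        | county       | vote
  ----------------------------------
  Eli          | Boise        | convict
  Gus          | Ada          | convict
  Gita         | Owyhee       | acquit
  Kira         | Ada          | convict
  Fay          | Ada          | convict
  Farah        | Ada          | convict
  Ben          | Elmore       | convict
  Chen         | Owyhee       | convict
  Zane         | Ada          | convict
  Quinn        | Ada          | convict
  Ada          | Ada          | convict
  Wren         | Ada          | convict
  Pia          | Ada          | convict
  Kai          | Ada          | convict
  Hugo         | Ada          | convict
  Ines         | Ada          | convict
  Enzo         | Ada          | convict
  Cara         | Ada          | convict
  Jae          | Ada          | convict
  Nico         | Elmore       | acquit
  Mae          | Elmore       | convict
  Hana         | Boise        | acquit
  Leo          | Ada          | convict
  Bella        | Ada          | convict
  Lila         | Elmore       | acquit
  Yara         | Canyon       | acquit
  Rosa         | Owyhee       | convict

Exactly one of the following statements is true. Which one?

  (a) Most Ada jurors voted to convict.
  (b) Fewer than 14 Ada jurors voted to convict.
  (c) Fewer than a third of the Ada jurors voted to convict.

|A| = 17, |A ∩ B| = 17, |A ∖ B| = 0.
(a) requires |A ∩ B| > |A ∖ B|: true.
(b) requires |A ∩ B| < 14: false.
(c) requires |A ∩ B| / |A| < 1/3: false.

(a)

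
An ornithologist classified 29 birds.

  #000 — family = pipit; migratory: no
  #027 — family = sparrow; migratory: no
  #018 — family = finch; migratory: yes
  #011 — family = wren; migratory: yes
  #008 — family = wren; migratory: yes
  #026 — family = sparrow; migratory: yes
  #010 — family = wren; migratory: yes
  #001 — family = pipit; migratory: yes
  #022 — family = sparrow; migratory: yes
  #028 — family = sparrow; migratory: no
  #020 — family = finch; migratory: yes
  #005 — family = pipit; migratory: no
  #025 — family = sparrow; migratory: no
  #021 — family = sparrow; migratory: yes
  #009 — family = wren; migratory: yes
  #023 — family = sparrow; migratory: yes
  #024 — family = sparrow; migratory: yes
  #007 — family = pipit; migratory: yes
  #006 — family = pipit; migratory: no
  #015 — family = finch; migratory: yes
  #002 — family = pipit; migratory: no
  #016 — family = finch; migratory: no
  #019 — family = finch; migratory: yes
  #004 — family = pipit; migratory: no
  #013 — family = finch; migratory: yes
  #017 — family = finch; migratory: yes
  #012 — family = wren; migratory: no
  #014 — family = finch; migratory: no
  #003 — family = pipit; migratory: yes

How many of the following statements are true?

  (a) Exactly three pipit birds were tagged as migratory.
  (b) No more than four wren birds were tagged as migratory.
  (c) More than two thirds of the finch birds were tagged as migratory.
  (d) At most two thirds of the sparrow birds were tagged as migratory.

(a) pipit: |A| = 8, |A ∩ B| = 3; needs |A ∩ B| = 3 — true.
(b) wren: |A| = 5, |A ∩ B| = 4; needs |A ∩ B| ≤ 4 — true.
(c) finch: |A| = 8, |A ∩ B| = 6; needs |A ∩ B| / |A| > 2/3 — true.
(d) sparrow: |A| = 8, |A ∩ B| = 5; needs |A ∩ B| / |A| ≤ 2/3 — true.

4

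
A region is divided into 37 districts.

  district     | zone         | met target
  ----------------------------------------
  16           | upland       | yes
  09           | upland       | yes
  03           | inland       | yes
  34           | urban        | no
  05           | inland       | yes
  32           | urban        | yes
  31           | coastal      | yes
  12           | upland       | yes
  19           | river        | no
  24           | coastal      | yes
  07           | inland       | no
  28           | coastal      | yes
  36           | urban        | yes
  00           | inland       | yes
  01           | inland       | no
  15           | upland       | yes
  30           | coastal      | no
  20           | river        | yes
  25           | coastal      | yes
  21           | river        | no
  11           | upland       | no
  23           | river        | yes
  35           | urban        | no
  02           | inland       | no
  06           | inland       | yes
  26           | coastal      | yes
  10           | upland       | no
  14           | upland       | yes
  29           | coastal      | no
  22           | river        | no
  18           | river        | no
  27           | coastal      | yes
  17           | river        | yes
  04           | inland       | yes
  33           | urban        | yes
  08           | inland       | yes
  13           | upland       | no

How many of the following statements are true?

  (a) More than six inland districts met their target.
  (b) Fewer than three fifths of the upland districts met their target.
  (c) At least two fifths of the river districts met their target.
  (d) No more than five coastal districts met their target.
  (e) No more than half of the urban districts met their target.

1

(a) inland: |A| = 9, |A ∩ B| = 6; needs |A ∩ B| > 6 — false.
(b) upland: |A| = 8, |A ∩ B| = 5; needs |A ∩ B| / |A| < 3/5 — false.
(c) river: |A| = 7, |A ∩ B| = 3; needs |A ∩ B| / |A| ≥ 2/5 — true.
(d) coastal: |A| = 8, |A ∩ B| = 6; needs |A ∩ B| ≤ 5 — false.
(e) urban: |A| = 5, |A ∩ B| = 3; needs |A ∩ B| ≤ |A ∖ B| — false.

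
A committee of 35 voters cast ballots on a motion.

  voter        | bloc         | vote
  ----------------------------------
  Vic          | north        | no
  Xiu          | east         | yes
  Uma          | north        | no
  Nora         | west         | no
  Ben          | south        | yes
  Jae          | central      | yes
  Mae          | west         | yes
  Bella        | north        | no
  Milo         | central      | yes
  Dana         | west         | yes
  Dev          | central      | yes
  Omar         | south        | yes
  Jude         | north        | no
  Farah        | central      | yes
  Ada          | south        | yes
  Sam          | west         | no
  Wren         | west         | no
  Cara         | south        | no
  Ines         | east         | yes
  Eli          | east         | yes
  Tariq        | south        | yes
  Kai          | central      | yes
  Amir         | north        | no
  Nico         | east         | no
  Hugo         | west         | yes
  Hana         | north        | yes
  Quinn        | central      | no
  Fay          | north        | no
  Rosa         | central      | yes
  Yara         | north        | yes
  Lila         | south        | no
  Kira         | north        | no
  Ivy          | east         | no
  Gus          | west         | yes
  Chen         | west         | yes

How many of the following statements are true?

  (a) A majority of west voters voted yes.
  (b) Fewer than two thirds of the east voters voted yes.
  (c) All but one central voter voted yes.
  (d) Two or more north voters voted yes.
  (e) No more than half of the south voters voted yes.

4

(a) west: |A| = 8, |A ∩ B| = 5; needs |A ∩ B| > |A ∖ B| — true.
(b) east: |A| = 5, |A ∩ B| = 3; needs |A ∩ B| / |A| < 2/3 — true.
(c) central: |A| = 7, |A ∩ B| = 6; needs |A ∖ B| = 1 — true.
(d) north: |A| = 9, |A ∩ B| = 2; needs |A ∩ B| ≥ 2 — true.
(e) south: |A| = 6, |A ∩ B| = 4; needs |A ∩ B| ≤ |A ∖ B| — false.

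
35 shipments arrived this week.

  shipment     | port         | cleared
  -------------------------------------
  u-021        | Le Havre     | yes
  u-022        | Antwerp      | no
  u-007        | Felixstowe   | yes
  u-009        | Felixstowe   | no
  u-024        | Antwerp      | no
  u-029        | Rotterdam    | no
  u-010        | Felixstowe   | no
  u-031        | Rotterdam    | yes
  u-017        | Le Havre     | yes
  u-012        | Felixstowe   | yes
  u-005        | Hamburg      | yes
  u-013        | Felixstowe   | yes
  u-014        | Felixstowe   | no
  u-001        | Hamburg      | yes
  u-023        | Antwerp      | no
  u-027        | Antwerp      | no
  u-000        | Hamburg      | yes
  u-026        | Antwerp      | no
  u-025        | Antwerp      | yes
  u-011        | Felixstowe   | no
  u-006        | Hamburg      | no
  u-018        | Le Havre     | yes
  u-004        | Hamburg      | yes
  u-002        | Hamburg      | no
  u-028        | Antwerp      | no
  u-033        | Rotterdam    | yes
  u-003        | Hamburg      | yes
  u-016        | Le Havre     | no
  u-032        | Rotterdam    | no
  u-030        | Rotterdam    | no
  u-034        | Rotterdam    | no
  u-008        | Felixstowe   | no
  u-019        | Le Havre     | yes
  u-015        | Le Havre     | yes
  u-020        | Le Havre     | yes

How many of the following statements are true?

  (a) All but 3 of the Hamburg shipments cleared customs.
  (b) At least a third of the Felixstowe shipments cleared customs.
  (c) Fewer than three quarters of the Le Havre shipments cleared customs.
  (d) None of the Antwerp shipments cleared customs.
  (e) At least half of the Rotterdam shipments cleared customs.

(a) Hamburg: |A| = 7, |A ∩ B| = 5; needs |A ∖ B| = 3 — false.
(b) Felixstowe: |A| = 8, |A ∩ B| = 3; needs |A ∩ B| / |A| ≥ 1/3 — true.
(c) Le Havre: |A| = 7, |A ∩ B| = 6; needs |A ∩ B| / |A| < 3/4 — false.
(d) Antwerp: |A| = 7, |A ∩ B| = 1; needs A ∩ B = ∅ (|A ∩ B| = 0) — false.
(e) Rotterdam: |A| = 6, |A ∩ B| = 2; needs |A ∩ B| ≥ |A ∖ B| — false.

1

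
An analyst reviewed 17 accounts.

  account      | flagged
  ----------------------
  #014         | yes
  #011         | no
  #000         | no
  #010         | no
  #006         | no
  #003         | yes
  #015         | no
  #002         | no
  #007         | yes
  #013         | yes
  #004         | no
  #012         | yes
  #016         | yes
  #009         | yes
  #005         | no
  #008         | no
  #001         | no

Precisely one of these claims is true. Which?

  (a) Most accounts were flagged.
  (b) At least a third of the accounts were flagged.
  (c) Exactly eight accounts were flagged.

(b)

|A| = 17, |A ∩ B| = 7, |A ∖ B| = 10.
(a) requires |A ∩ B| > |A ∖ B|: false.
(b) requires |A ∩ B| / |A| ≥ 1/3: true.
(c) requires |A ∩ B| = 8: false.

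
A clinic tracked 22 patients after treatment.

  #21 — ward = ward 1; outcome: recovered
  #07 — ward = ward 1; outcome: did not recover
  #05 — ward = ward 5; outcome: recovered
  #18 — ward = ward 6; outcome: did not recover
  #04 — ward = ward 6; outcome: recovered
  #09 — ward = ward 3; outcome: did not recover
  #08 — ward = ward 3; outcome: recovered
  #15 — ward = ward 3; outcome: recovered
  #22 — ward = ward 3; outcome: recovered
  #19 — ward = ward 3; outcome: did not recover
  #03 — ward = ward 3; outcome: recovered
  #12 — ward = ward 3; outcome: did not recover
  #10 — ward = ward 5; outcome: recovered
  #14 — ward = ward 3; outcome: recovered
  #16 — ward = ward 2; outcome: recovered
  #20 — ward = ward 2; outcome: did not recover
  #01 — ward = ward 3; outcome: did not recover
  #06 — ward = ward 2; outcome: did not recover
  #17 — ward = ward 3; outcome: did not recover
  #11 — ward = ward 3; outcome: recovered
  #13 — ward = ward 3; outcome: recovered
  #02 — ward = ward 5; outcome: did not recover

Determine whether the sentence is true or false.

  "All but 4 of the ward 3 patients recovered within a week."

'All but 4 of the ward 3 patients recovered within a week' holds iff |A ∖ B| = 4.
A (the restrictor) = {#09, #08, #15, #22, #19, #03, #12, #14, #01, #17, #11, #13}, |A| = 12.
A ∖ B = {#09, #19, #12, #01, #17}, so |A ∖ B| = 5.
|A ∖ B| = 5, so the statement is false.

False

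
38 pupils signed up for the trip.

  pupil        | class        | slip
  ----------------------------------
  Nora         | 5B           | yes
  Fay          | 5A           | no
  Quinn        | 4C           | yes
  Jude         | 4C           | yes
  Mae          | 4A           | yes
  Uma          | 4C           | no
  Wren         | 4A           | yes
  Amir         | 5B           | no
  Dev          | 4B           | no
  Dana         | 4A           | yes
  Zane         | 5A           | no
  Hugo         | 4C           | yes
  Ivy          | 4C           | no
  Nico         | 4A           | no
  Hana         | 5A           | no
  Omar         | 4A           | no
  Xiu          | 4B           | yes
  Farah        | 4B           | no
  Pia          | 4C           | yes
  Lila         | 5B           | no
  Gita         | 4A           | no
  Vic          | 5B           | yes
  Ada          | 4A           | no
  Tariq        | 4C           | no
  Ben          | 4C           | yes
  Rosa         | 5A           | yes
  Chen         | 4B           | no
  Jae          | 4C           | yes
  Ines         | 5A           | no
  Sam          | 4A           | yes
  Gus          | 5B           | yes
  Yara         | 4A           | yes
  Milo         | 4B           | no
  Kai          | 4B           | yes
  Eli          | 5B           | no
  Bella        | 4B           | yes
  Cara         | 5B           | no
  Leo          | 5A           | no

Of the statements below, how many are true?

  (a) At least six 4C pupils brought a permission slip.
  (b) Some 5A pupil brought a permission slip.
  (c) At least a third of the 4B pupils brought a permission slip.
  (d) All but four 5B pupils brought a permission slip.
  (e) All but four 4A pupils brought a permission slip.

5

(a) 4C: |A| = 9, |A ∩ B| = 6; needs |A ∩ B| ≥ 6 — true.
(b) 5A: |A| = 6, |A ∩ B| = 1; needs A ∩ B ≠ ∅ (|A ∩ B| ≥ 1) — true.
(c) 4B: |A| = 7, |A ∩ B| = 3; needs |A ∩ B| / |A| ≥ 1/3 — true.
(d) 5B: |A| = 7, |A ∩ B| = 3; needs |A ∖ B| = 4 — true.
(e) 4A: |A| = 9, |A ∩ B| = 5; needs |A ∖ B| = 4 — true.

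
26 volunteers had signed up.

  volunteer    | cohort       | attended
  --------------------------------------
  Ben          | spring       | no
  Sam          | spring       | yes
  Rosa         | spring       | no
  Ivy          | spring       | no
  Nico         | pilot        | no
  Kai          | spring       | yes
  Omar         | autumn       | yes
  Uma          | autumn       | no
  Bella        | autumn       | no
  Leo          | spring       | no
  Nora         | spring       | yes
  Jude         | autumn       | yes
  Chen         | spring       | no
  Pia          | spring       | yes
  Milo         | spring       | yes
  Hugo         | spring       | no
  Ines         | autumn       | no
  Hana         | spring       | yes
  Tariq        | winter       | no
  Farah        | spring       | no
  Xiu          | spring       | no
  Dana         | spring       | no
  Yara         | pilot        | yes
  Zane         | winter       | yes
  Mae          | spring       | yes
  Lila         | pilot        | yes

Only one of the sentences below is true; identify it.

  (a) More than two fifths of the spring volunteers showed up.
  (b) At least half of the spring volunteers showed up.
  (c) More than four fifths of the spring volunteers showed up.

(a)

|A| = 16, |A ∩ B| = 7, |A ∖ B| = 9.
(a) requires |A ∩ B| / |A| > 2/5: true.
(b) requires |A ∩ B| ≥ |A ∖ B|: false.
(c) requires |A ∩ B| / |A| > 4/5: false.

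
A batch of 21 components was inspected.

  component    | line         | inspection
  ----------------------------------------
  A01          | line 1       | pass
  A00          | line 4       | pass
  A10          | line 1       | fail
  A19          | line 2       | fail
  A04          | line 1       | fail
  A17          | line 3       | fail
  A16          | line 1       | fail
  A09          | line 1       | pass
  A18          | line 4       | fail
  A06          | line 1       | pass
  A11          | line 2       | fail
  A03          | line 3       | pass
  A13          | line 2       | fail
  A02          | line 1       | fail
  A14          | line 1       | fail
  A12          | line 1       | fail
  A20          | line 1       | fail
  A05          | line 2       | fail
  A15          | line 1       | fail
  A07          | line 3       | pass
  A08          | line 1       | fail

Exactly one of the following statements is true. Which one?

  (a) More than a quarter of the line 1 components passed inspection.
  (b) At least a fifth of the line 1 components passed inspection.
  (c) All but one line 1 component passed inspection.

|A| = 12, |A ∩ B| = 3, |A ∖ B| = 9.
(a) requires |A ∩ B| / |A| > 1/4: false.
(b) requires |A ∩ B| / |A| ≥ 1/5: true.
(c) requires |A ∖ B| = 1: false.

(b)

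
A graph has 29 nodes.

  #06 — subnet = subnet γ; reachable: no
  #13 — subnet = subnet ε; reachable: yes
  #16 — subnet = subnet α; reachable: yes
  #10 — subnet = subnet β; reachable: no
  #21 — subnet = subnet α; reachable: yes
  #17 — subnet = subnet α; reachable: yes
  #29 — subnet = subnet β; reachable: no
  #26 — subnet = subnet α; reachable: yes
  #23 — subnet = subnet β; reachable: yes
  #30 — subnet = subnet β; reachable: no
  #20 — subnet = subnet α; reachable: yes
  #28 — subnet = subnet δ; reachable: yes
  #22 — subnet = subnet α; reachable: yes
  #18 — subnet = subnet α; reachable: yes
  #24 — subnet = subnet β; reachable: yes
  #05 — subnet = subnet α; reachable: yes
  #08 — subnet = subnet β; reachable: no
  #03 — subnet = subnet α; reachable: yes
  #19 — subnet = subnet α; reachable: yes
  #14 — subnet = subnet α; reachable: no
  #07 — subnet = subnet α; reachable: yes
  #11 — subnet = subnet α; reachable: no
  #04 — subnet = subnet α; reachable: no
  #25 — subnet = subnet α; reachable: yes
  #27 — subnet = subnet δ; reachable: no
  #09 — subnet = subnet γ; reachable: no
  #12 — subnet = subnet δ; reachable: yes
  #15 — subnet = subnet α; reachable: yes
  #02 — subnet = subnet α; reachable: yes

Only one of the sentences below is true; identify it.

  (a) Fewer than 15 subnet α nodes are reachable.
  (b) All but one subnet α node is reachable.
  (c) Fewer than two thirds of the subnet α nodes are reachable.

(a)

|A| = 17, |A ∩ B| = 14, |A ∖ B| = 3.
(a) requires |A ∩ B| < 15: true.
(b) requires |A ∖ B| = 1: false.
(c) requires |A ∩ B| / |A| < 2/3: false.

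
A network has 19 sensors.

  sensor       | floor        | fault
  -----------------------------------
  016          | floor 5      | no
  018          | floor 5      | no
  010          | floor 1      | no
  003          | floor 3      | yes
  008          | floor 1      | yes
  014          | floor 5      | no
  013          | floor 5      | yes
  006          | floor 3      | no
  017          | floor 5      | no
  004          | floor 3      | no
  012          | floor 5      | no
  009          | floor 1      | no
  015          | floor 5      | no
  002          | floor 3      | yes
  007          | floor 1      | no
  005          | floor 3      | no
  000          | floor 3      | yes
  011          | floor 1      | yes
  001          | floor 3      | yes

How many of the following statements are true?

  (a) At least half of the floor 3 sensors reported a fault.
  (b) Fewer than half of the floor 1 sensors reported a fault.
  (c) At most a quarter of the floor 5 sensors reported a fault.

3

(a) floor 3: |A| = 7, |A ∩ B| = 4; needs |A ∩ B| ≥ |A ∖ B| — true.
(b) floor 1: |A| = 5, |A ∩ B| = 2; needs |A ∩ B| < |A ∖ B| — true.
(c) floor 5: |A| = 7, |A ∩ B| = 1; needs |A ∩ B| / |A| ≤ 1/4 — true.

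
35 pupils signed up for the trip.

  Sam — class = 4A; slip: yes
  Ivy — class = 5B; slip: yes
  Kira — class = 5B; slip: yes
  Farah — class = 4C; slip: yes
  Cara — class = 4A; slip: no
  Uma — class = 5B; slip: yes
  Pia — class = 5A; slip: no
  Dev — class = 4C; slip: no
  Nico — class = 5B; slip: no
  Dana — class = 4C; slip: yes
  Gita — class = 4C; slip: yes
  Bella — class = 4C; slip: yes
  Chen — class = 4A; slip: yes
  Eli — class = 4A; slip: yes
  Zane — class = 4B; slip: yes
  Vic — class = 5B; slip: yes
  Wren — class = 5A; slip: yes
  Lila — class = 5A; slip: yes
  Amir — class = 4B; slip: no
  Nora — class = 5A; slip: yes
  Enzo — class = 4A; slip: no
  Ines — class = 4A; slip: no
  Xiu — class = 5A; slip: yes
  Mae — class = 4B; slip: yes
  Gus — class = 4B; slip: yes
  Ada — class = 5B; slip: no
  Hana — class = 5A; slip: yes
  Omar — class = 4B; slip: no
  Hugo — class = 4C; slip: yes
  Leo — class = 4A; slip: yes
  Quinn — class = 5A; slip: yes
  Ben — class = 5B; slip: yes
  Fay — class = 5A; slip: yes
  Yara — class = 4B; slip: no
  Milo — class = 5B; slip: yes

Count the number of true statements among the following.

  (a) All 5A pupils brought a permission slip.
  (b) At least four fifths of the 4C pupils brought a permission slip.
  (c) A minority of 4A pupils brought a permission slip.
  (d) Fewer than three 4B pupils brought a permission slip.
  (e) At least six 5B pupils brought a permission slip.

2

(a) 5A: |A| = 8, |A ∩ B| = 7; needs A ⊆ B, i.e. every element of A is in B (|A ∖ B| = 0) — false.
(b) 4C: |A| = 6, |A ∩ B| = 5; needs |A ∩ B| / |A| ≥ 4/5 — true.
(c) 4A: |A| = 7, |A ∩ B| = 4; needs |A ∩ B| < |A ∖ B| — false.
(d) 4B: |A| = 6, |A ∩ B| = 3; needs |A ∩ B| < 3 — false.
(e) 5B: |A| = 8, |A ∩ B| = 6; needs |A ∩ B| ≥ 6 — true.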